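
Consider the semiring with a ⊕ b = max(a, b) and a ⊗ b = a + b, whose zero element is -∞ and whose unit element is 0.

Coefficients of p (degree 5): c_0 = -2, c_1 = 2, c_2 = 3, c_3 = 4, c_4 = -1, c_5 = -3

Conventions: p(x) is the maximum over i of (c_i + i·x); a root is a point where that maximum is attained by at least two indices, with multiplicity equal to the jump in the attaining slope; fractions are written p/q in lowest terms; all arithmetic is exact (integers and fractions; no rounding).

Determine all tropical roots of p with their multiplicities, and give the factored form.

hull edge (i=0, c=-2) to (i=1, c=2): slope 4, span 1
hull edge (i=1, c=2) to (i=3, c=4): slope 1, span 2
hull edge (i=3, c=4) to (i=5, c=-3): slope -7/2, span 2
Factored form: p(x) = -3 ⊗ (x ⊕ (-4)) ⊗ (x ⊕ (-1)) ⊗ (x ⊕ (-1)) ⊗ (x ⊕ 7/2) ⊗ (x ⊕ 7/2)
Answer: roots = -4 (mult 1), -1 (mult 2), 7/2 (mult 2)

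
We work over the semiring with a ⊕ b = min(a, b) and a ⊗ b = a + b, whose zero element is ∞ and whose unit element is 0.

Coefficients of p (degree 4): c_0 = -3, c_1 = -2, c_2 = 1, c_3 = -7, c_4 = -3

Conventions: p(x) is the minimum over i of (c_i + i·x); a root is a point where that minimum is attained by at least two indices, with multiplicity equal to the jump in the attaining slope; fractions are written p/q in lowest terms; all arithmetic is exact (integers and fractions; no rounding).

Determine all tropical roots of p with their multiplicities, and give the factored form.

hull edge (i=0, c=-3) to (i=3, c=-7): slope -4/3, span 3
hull edge (i=3, c=-7) to (i=4, c=-3): slope 4, span 1
Factored form: p(x) = -3 ⊗ (x ⊕ (-4)) ⊗ (x ⊕ 4/3) ⊗ (x ⊕ 4/3) ⊗ (x ⊕ 4/3)
Answer: roots = -4 (mult 1), 4/3 (mult 3)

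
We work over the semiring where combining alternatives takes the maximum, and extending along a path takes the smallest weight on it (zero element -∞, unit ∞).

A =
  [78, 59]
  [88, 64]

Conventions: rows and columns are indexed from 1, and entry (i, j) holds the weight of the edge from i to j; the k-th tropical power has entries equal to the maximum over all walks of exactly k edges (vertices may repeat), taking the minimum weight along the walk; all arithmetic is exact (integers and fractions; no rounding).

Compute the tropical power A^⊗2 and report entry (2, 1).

A^⊗2:
  [78, 59]
  [78, 64]
Key observation: the optimum is the walk 2->1->1, with weight 88 min 78 = 78.
Optimal value attained by: walk 2->1->1.
Answer: (A^⊗2)[2][1] = 78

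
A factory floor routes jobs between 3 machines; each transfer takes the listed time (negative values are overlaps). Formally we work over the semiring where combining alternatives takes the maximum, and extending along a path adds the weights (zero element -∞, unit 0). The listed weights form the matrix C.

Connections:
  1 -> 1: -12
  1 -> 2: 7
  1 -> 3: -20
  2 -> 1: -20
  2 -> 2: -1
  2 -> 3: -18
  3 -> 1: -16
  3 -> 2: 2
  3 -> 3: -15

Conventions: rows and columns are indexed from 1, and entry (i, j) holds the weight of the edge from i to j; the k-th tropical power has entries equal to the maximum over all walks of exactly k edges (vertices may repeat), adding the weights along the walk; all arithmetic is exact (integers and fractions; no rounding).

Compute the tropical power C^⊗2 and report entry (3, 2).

C^⊗2:
  [-13, 6, -11]
  [-21, -2, -19]
  [-18, 1, -16]
Key observation: the optimum is the walk 3->2->2, with weight 2 + (-1) = 1.
Optimal value attained by: walk 3->2->2.
Answer: (C^⊗2)[3][2] = 1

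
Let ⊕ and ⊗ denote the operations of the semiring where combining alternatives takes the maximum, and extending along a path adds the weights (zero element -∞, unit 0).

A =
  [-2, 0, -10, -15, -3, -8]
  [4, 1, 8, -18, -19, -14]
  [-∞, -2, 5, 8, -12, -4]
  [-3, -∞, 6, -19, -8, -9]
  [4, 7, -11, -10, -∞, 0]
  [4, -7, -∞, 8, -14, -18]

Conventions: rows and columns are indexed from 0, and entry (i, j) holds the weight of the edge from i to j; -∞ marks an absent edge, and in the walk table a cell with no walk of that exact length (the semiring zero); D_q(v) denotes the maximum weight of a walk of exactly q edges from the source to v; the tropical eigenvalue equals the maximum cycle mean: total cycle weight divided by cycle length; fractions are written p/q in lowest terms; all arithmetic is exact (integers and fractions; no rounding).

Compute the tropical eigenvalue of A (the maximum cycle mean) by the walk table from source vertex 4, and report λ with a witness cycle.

q=0: [-∞, -∞, -∞, -∞, 0, -∞]
q=1: [4, 7, -11, -10, -∞, 0]
q=2: [11, 8, 15, 8, 1, -4]
q=3: [12, 13, 20, 23, 8, 11]
q=4: [20, 18, 29, 28, 15, 16]
q=5: [25, 27, 34, 37, 20, 25]
q=6: [34, 32, 43, 42, 29, 30]
Optimal cycle mean attained by: cycle 2->3->2, total 8 + 6, length 2.
Answer: λ = 7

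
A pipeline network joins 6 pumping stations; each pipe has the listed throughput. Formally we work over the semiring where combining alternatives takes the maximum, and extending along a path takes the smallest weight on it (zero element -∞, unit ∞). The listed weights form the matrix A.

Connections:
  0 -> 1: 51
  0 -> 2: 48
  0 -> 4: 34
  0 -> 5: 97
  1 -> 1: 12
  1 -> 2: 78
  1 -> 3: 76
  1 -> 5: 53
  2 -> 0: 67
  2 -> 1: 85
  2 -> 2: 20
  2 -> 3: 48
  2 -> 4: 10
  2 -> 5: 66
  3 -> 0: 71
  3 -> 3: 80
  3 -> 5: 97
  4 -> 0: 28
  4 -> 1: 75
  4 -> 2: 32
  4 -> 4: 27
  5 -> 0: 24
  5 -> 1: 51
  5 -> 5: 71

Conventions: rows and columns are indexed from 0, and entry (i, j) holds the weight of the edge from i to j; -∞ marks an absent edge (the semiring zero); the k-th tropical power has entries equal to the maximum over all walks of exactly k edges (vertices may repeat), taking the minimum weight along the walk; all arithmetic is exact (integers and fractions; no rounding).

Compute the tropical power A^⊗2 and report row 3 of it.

A^⊗2:
  [48, 51, 51, 51, 27, 71]
  [71, 78, 20, 76, 10, 76]
  [48, 51, 78, 76, 34, 67]
  [71, 51, 48, 80, 34, 80]
  [32, 32, 75, 75, 28, 53]
  [24, 51, 51, 51, 24, 71]
Answer: row 3 of A^⊗2 = [71, 51, 48, 80, 34, 80]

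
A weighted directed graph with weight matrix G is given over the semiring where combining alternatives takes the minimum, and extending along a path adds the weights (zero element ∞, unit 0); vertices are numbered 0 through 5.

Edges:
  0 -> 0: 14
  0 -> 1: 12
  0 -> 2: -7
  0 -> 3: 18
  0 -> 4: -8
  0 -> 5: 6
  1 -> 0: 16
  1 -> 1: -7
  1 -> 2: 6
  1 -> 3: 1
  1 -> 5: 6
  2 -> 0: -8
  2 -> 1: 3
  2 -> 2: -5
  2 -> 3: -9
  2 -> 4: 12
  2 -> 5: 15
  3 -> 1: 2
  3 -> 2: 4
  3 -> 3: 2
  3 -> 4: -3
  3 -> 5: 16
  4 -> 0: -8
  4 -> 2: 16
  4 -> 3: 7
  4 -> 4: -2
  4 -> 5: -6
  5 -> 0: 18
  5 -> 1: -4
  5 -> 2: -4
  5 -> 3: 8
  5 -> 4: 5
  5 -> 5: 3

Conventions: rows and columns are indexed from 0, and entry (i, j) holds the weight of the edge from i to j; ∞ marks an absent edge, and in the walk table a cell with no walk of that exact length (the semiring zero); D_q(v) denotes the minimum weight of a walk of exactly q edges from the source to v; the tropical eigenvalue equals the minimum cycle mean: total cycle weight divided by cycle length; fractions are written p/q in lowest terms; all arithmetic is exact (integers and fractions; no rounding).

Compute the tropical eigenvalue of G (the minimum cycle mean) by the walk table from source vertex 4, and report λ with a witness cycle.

q=0: [∞, ∞, ∞, ∞, 0, ∞]
q=1: [-8, ∞, 16, 7, -2, -6]
q=2: [-10, -10, -15, 2, -16, -8]
q=3: [-24, -17, -20, -24, -18, -22]
q=4: [-28, -26, -31, -29, -32, -24]
q=5: [-40, -33, -36, -40, -36, -38]
q=6: [-44, -42, -47, -45, -48, -42]
Optimal cycle mean attained by: cycle 0->4->0, total (-8) + (-8), length 2.
Answer: λ = -8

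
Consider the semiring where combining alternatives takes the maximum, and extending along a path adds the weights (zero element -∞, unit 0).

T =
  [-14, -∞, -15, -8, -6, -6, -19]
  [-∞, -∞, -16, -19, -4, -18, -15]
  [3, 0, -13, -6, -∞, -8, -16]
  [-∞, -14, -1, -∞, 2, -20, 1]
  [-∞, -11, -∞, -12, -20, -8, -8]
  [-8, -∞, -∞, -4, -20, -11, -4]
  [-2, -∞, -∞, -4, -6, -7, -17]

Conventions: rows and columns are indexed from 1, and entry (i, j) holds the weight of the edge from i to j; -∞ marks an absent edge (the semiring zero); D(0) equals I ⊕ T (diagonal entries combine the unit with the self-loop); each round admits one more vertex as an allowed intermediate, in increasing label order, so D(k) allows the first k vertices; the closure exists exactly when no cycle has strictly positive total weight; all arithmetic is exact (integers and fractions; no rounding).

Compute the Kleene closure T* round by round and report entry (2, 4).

D(0):
  [0, -∞, -15, -8, -6, -6, -19]
  [-∞, 0, -16, -19, -4, -18, -15]
  [3, 0, 0, -6, -∞, -8, -16]
  [-∞, -14, -1, 0, 2, -20, 1]
  [-∞, -11, -∞, -12, 0, -8, -8]
  [-8, -∞, -∞, -4, -20, 0, -4]
  [-2, -∞, -∞, -4, -6, -7, 0]
D(1):
  [0, -∞, -15, -8, -6, -6, -19]
  [-∞, 0, -16, -19, -4, -18, -15]
  [3, 0, 0, -5, -3, -3, -16]
  [-∞, -14, -1, 0, 2, -20, 1]
  [-∞, -11, -∞, -12, 0, -8, -8]
  [-8, -∞, -23, -4, -14, 0, -4]
  [-2, -∞, -17, -4, -6, -7, 0]
D(2):
  [0, -∞, -15, -8, -6, -6, -19]
  [-∞, 0, -16, -19, -4, -18, -15]
  [3, 0, 0, -5, -3, -3, -15]
  [-∞, -14, -1, 0, 2, -20, 1]
  [-∞, -11, -27, -12, 0, -8, -8]
  [-8, -∞, -23, -4, -14, 0, -4]
  [-2, -∞, -17, -4, -6, -7, 0]
D(3):
  [0, -15, -15, -8, -6, -6, -19]
  [-13, 0, -16, -19, -4, -18, -15]
  [3, 0, 0, -5, -3, -3, -15]
  [2, -1, -1, 0, 2, -4, 1]
  [-24, -11, -27, -12, 0, -8, -8]
  [-8, -23, -23, -4, -14, 0, -4]
  [-2, -17, -17, -4, -6, -7, 0]
D(4):
  [0, -9, -9, -8, -6, -6, -7]
  [-13, 0, -16, -19, -4, -18, -15]
  [3, 0, 0, -5, -3, -3, -4]
  [2, -1, -1, 0, 2, -4, 1]
  [-10, -11, -13, -12, 0, -8, -8]
  [-2, -5, -5, -4, -2, 0, -3]
  [-2, -5, -5, -4, -2, -7, 0]
D(5):
  [0, -9, -9, -8, -6, -6, -7]
  [-13, 0, -16, -16, -4, -12, -12]
  [3, 0, 0, -5, -3, -3, -4]
  [2, -1, -1, 0, 2, -4, 1]
  [-10, -11, -13, -12, 0, -8, -8]
  [-2, -5, -5, -4, -2, 0, -3]
  [-2, -5, -5, -4, -2, -7, 0]
D(6):
  [0, -9, -9, -8, -6, -6, -7]
  [-13, 0, -16, -16, -4, -12, -12]
  [3, 0, 0, -5, -3, -3, -4]
  [2, -1, -1, 0, 2, -4, 1]
  [-10, -11, -13, -12, 0, -8, -8]
  [-2, -5, -5, -4, -2, 0, -3]
  [-2, -5, -5, -4, -2, -7, 0]
D(7):
  [0, -9, -9, -8, -6, -6, -7]
  [-13, 0, -16, -16, -4, -12, -12]
  [3, 0, 0, -5, -3, -3, -4]
  [2, -1, -1, 0, 2, -4, 1]
  [-10, -11, -13, -12, 0, -8, -8]
  [-2, -5, -5, -4, -2, 0, -3]
  [-2, -5, -5, -4, -2, -7, 0]
Answer: T*[2][4] = -16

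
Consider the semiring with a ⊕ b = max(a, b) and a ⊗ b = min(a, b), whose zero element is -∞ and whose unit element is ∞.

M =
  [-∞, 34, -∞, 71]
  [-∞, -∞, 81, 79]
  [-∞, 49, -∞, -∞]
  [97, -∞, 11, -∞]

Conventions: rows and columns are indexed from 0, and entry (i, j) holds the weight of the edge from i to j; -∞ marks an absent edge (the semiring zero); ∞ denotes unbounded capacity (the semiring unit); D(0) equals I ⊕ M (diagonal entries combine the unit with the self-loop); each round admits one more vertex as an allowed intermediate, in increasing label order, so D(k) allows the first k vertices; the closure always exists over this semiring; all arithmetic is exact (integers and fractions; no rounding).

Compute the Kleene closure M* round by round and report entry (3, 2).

D(0):
  [∞, 34, -∞, 71]
  [-∞, ∞, 81, 79]
  [-∞, 49, ∞, -∞]
  [97, -∞, 11, ∞]
D(1):
  [∞, 34, -∞, 71]
  [-∞, ∞, 81, 79]
  [-∞, 49, ∞, -∞]
  [97, 34, 11, ∞]
D(2):
  [∞, 34, 34, 71]
  [-∞, ∞, 81, 79]
  [-∞, 49, ∞, 49]
  [97, 34, 34, ∞]
D(3):
  [∞, 34, 34, 71]
  [-∞, ∞, 81, 79]
  [-∞, 49, ∞, 49]
  [97, 34, 34, ∞]
D(4):
  [∞, 34, 34, 71]
  [79, ∞, 81, 79]
  [49, 49, ∞, 49]
  [97, 34, 34, ∞]
Answer: M*[3][2] = 34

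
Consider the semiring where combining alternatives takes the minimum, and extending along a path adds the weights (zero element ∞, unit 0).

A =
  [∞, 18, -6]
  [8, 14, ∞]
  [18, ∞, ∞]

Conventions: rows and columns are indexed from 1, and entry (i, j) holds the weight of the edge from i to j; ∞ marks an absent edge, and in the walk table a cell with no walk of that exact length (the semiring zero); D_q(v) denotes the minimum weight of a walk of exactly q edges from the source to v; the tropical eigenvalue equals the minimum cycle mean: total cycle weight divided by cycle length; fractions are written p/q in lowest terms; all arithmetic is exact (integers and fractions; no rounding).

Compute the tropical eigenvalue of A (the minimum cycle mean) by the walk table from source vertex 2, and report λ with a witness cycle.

q=0: [∞, 0, ∞]
q=1: [8, 14, ∞]
q=2: [22, 26, 2]
q=3: [20, 40, 16]
Optimal cycle mean attained by: cycle 1->3->1, total (-6) + 18, length 2.
Answer: λ = 6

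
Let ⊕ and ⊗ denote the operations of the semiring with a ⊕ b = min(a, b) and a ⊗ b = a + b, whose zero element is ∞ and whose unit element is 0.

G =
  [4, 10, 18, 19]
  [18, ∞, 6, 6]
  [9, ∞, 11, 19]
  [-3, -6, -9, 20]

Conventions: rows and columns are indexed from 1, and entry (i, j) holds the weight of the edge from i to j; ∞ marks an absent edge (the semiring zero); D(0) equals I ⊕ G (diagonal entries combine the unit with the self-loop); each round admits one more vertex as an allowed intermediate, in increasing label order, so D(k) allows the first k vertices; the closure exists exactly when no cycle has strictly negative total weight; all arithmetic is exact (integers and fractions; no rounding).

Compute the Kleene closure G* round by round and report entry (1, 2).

D(0):
  [0, 10, 18, 19]
  [18, 0, 6, 6]
  [9, ∞, 0, 19]
  [-3, -6, -9, 0]
D(1):
  [0, 10, 18, 19]
  [18, 0, 6, 6]
  [9, 19, 0, 19]
  [-3, -6, -9, 0]
D(2):
  [0, 10, 16, 16]
  [18, 0, 6, 6]
  [9, 19, 0, 19]
  [-3, -6, -9, 0]
D(3):
  [0, 10, 16, 16]
  [15, 0, 6, 6]
  [9, 19, 0, 19]
  [-3, -6, -9, 0]
D(4):
  [0, 10, 7, 16]
  [3, 0, -3, 6]
  [9, 13, 0, 19]
  [-3, -6, -9, 0]
Answer: G*[1][2] = 10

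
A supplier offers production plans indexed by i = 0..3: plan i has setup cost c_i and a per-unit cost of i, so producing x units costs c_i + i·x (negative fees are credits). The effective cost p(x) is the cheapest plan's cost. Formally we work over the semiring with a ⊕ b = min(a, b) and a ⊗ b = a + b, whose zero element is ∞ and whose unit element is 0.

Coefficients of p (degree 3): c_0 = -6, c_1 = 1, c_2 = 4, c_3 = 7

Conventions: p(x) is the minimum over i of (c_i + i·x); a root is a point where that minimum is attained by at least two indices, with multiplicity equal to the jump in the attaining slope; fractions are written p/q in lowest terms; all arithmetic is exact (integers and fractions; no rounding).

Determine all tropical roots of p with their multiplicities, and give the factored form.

hull edge (i=0, c=-6) to (i=3, c=7): slope 13/3, span 3
Factored form: p(x) = 7 ⊗ (x ⊕ (-13/3)) ⊗ (x ⊕ (-13/3)) ⊗ (x ⊕ (-13/3))
Answer: roots = -13/3 (mult 3)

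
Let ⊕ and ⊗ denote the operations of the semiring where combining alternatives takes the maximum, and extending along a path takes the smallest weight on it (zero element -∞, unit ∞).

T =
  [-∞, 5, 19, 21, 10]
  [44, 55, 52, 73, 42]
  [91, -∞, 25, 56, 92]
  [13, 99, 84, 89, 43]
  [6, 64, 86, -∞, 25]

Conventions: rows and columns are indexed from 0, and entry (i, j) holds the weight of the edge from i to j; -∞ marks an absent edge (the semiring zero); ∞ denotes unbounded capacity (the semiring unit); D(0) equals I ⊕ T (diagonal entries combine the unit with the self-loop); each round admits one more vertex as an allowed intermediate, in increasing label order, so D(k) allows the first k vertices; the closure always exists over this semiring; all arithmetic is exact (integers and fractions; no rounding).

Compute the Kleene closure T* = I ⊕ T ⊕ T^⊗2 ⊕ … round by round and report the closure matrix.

D(0):
  [∞, 5, 19, 21, 10]
  [44, ∞, 52, 73, 42]
  [91, -∞, ∞, 56, 92]
  [13, 99, 84, ∞, 43]
  [6, 64, 86, -∞, ∞]
D(1):
  [∞, 5, 19, 21, 10]
  [44, ∞, 52, 73, 42]
  [91, 5, ∞, 56, 92]
  [13, 99, 84, ∞, 43]
  [6, 64, 86, 6, ∞]
D(2):
  [∞, 5, 19, 21, 10]
  [44, ∞, 52, 73, 42]
  [91, 5, ∞, 56, 92]
  [44, 99, 84, ∞, 43]
  [44, 64, 86, 64, ∞]
D(3):
  [∞, 5, 19, 21, 19]
  [52, ∞, 52, 73, 52]
  [91, 5, ∞, 56, 92]
  [84, 99, 84, ∞, 84]
  [86, 64, 86, 64, ∞]
D(4):
  [∞, 21, 21, 21, 21]
  [73, ∞, 73, 73, 73]
  [91, 56, ∞, 56, 92]
  [84, 99, 84, ∞, 84]
  [86, 64, 86, 64, ∞]
D(5):
  [∞, 21, 21, 21, 21]
  [73, ∞, 73, 73, 73]
  [91, 64, ∞, 64, 92]
  [84, 99, 84, ∞, 84]
  [86, 64, 86, 64, ∞]
Answer: T* = [[∞, 21, 21, 21, 21], [73, ∞, 73, 73, 73], [91, 64, ∞, 64, 92], [84, 99, 84, ∞, 84], [86, 64, 86, 64, ∞]]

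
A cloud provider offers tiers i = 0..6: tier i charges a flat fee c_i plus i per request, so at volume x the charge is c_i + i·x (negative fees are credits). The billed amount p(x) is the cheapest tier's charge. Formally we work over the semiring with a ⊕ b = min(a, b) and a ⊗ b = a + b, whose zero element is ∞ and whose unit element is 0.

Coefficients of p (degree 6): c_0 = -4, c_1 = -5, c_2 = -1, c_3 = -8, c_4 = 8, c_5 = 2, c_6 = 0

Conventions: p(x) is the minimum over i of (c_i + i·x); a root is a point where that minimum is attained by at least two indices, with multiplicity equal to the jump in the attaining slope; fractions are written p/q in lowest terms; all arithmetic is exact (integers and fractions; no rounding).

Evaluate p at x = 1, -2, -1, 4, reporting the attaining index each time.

p(1) = min(-4+0·1=-4, -5+1·1=-4, -1+2·1=1, -8+3·1=-5, 8+4·1=12, 2+5·1=7, 0+6·1=6) = -5 (attained by i=3)
p(-2) = min(-4+0·(-2)=-4, -5+1·(-2)=-7, -1+2·(-2)=-5, -8+3·(-2)=-14, 8+4·(-2)=0, 2+5·(-2)=-8, 0+6·(-2)=-12) = -14 (attained by i=3)
p(-1) = min(-4+0·(-1)=-4, -5+1·(-1)=-6, -1+2·(-1)=-3, -8+3·(-1)=-11, 8+4·(-1)=4, 2+5·(-1)=-3, 0+6·(-1)=-6) = -11 (attained by i=3)
p(4) = min(-4+0·4=-4, -5+1·4=-1, -1+2·4=7, -8+3·4=4, 8+4·4=24, 2+5·4=22, 0+6·4=24) = -4 (attained by i=0)
Answer: p(1) = -5; p(-2) = -14; p(-1) = -11; p(4) = -4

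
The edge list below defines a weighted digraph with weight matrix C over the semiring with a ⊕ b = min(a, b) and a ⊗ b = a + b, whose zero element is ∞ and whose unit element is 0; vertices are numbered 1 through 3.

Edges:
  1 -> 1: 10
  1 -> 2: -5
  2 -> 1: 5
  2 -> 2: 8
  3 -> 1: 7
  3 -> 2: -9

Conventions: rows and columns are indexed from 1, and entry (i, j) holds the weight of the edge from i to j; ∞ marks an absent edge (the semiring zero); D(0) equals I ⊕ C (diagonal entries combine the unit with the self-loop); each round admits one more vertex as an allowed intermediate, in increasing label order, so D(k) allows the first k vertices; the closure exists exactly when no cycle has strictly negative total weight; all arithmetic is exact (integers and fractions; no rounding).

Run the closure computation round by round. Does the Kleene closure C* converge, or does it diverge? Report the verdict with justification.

D(0):
  [0, -5, ∞]
  [5, 0, ∞]
  [7, -9, 0]
D(1):
  [0, -5, ∞]
  [5, 0, ∞]
  [7, -9, 0]
D(2):
  [0, -5, ∞]
  [5, 0, ∞]
  [-4, -9, 0]
D(3):
  [0, -5, ∞]
  [5, 0, ∞]
  [-4, -9, 0]
Key observation: every diagonal entry stays at the unit through all rounds, so no improving cycle exists.
Answer: CONVERGES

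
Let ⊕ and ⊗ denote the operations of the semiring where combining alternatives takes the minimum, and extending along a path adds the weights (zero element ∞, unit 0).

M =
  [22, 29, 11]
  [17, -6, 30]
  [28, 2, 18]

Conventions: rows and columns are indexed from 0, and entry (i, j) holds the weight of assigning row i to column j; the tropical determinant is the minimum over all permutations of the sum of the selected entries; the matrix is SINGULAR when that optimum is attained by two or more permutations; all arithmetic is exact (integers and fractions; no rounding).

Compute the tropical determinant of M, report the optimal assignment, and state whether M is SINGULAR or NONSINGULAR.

σ = (0, 1, 2): 22 + (-6) + 18 = 34
σ = (0, 2, 1): 22 + 30 + 2 = 54
σ = (1, 0, 2): 29 + 17 + 18 = 64
σ = (1, 2, 0): 29 + 30 + 28 = 87
σ = (2, 0, 1): 11 + 17 + 2 = 30
σ = (2, 1, 0): 11 + (-6) + 28 = 33
Optimal value attained by: σ = (2, 0, 1).
Answer: det⊕(M) = 30; verdict: NONSINGULAR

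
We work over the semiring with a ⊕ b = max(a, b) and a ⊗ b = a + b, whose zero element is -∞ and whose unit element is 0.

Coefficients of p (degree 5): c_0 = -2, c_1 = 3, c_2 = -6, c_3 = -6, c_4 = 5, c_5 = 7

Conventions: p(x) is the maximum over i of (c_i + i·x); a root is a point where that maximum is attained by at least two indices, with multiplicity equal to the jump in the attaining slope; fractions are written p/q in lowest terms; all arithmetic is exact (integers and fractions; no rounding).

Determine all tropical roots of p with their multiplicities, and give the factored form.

hull edge (i=0, c=-2) to (i=1, c=3): slope 5, span 1
hull edge (i=1, c=3) to (i=5, c=7): slope 1, span 4
Factored form: p(x) = 7 ⊗ (x ⊕ (-5)) ⊗ (x ⊕ (-1)) ⊗ (x ⊕ (-1)) ⊗ (x ⊕ (-1)) ⊗ (x ⊕ (-1))
Answer: roots = -5 (mult 1), -1 (mult 4)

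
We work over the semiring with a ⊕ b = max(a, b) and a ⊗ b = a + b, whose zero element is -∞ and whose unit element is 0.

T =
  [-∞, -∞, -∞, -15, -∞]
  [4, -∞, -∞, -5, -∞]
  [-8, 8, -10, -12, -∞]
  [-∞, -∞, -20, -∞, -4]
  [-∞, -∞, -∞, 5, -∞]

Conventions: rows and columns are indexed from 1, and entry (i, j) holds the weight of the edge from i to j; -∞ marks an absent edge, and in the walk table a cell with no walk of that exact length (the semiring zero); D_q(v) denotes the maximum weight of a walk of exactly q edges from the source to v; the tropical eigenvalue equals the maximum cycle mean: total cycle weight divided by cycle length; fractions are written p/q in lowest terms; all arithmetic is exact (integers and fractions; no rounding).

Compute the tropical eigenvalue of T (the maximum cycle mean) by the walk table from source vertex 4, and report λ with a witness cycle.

q=0: [-∞, -∞, -∞, 0, -∞]
q=1: [-∞, -∞, -20, -∞, -4]
q=2: [-28, -12, -30, 1, -∞]
q=3: [-8, -22, -19, -17, -3]
q=4: [-18, -11, -29, 2, -21]
q=5: [-7, -21, -18, -16, -2]
Optimal cycle mean attained by: cycle 4->5->4, total (-4) + 5, length 2.
Answer: λ = 1/2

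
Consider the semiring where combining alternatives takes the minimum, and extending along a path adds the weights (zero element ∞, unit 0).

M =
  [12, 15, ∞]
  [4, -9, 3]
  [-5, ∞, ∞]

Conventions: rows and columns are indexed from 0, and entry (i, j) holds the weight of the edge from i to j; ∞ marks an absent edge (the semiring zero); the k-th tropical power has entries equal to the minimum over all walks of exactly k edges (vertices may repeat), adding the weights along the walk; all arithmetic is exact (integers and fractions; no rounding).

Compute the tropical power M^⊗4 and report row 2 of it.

M^⊗2:
  [19, 6, 18]
  [-5, -18, -6]
  [7, 10, ∞]
M^⊗3:
  [10, -3, 9]
  [-14, -27, -15]
  [14, 1, 13]
M^⊗4:
  [1, -12, 0]
  [-23, -36, -24]
  [5, -8, 4]
Answer: row 2 of M^⊗4 = [5, -8, 4]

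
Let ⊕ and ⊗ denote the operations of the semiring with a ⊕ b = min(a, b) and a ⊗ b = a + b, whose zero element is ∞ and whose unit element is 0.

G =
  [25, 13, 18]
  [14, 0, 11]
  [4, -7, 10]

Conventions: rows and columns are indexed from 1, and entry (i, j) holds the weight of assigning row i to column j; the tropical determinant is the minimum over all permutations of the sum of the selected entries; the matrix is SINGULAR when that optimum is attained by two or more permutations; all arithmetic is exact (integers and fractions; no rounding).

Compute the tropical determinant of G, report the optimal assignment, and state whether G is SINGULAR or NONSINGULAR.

σ = (1, 2, 3): 25 + 0 + 10 = 35
σ = (1, 3, 2): 25 + 11 + (-7) = 29
σ = (2, 1, 3): 13 + 14 + 10 = 37
σ = (2, 3, 1): 13 + 11 + 4 = 28
σ = (3, 1, 2): 18 + 14 + (-7) = 25
σ = (3, 2, 1): 18 + 0 + 4 = 22
Optimal value attained by: σ = (3, 2, 1).
Answer: det⊕(G) = 22; verdict: NONSINGULAR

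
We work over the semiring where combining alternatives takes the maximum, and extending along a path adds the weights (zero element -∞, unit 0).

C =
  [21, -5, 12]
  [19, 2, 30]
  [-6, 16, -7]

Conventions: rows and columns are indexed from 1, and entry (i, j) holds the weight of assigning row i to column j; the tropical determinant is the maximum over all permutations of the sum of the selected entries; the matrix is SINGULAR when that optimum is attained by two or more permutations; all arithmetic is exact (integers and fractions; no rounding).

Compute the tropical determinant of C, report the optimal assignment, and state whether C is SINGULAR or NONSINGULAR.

σ = (1, 2, 3): 21 + 2 + (-7) = 16
σ = (1, 3, 2): 21 + 30 + 16 = 67
σ = (2, 1, 3): (-5) + 19 + (-7) = 7
σ = (2, 3, 1): (-5) + 30 + (-6) = 19
σ = (3, 1, 2): 12 + 19 + 16 = 47
σ = (3, 2, 1): 12 + 2 + (-6) = 8
Optimal value attained by: σ = (1, 3, 2).
Answer: det⊕(C) = 67; verdict: NONSINGULAR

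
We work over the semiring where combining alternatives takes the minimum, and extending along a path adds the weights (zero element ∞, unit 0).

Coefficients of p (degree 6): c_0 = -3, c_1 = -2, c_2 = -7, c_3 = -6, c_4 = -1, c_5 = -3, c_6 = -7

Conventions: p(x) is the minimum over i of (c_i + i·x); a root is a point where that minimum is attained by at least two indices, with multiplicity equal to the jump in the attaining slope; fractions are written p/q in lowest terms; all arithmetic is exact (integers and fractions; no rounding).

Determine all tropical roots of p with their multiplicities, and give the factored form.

hull edge (i=0, c=-3) to (i=2, c=-7): slope -2, span 2
hull edge (i=2, c=-7) to (i=6, c=-7): slope 0, span 4
Factored form: p(x) = -7 ⊗ (x ⊕ 0) ⊗ (x ⊕ 0) ⊗ (x ⊕ 0) ⊗ (x ⊕ 0) ⊗ (x ⊕ 2) ⊗ (x ⊕ 2)
Answer: roots = 0 (mult 4), 2 (mult 2)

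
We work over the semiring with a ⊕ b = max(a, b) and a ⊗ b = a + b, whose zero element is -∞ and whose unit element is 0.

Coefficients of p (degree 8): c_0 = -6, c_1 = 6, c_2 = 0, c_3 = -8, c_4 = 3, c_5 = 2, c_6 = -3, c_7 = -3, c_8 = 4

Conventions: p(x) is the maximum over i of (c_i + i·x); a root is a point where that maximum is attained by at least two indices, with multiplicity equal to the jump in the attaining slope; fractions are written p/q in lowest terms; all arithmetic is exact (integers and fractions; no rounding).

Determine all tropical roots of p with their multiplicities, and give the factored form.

hull edge (i=0, c=-6) to (i=1, c=6): slope 12, span 1
hull edge (i=1, c=6) to (i=8, c=4): slope -2/7, span 7
Factored form: p(x) = 4 ⊗ (x ⊕ (-12)) ⊗ (x ⊕ 2/7) ⊗ (x ⊕ 2/7) ⊗ (x ⊕ 2/7) ⊗ (x ⊕ 2/7) ⊗ (x ⊕ 2/7) ⊗ (x ⊕ 2/7) ⊗ (x ⊕ 2/7)
Answer: roots = -12 (mult 1), 2/7 (mult 7)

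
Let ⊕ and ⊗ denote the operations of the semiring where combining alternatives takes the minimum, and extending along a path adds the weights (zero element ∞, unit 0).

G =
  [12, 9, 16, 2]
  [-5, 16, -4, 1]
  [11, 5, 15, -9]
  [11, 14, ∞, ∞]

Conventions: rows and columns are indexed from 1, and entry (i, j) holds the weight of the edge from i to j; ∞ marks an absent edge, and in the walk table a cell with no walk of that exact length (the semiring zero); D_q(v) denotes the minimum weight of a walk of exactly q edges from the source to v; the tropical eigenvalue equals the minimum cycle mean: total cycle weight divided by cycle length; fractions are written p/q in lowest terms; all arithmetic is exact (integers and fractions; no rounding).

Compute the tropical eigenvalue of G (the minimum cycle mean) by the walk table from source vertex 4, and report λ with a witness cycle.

q=0: [∞, ∞, ∞, 0]
q=1: [11, 14, ∞, ∞]
q=2: [9, 20, 10, 13]
q=3: [15, 15, 16, 1]
q=4: [10, 15, 11, 7]
Optimal cycle mean attained by: cycle 2->3->4->2, total (-4) + (-9) + 14, length 3.
Answer: λ = 1/3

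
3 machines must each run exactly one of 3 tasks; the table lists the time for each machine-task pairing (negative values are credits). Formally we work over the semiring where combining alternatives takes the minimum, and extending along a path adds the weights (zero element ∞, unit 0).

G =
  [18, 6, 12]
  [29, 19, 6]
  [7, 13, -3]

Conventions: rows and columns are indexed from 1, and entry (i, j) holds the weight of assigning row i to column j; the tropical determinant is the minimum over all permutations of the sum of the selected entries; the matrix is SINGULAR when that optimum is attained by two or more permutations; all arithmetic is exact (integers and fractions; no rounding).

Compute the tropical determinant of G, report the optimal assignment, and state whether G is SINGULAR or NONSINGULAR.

σ = (1, 2, 3): 18 + 19 + (-3) = 34
σ = (1, 3, 2): 18 + 6 + 13 = 37
σ = (2, 1, 3): 6 + 29 + (-3) = 32
σ = (2, 3, 1): 6 + 6 + 7 = 19
σ = (3, 1, 2): 12 + 29 + 13 = 54
σ = (3, 2, 1): 12 + 19 + 7 = 38
Optimal value attained by: σ = (2, 3, 1).
Answer: det⊕(G) = 19; verdict: NONSINGULAR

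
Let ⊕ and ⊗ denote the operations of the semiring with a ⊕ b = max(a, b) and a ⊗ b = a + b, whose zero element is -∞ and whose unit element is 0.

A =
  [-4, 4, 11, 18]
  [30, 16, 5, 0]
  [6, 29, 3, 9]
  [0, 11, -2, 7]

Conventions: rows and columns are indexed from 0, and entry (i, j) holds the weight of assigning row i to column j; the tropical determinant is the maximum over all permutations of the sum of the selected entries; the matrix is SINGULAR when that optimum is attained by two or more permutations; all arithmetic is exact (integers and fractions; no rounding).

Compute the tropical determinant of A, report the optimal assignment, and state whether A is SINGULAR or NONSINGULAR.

σ = (0, 1, 2, 3): (-4) + 16 + 3 + 7 = 22
σ = (0, 1, 3, 2): (-4) + 16 + 9 + (-2) = 19
σ = (0, 2, 1, 3): (-4) + 5 + 29 + 7 = 37
σ = (0, 2, 3, 1): (-4) + 5 + 9 + 11 = 21
σ = (0, 3, 1, 2): (-4) + 0 + 29 + (-2) = 23
σ = (0, 3, 2, 1): (-4) + 0 + 3 + 11 = 10
σ = (1, 0, 2, 3): 4 + 30 + 3 + 7 = 44
σ = (1, 0, 3, 2): 4 + 30 + 9 + (-2) = 41
σ = (1, 2, 0, 3): 4 + 5 + 6 + 7 = 22
σ = (1, 2, 3, 0): 4 + 5 + 9 + 0 = 18
σ = (1, 3, 0, 2): 4 + 0 + 6 + (-2) = 8
σ = (1, 3, 2, 0): 4 + 0 + 3 + 0 = 7
σ = (2, 0, 1, 3): 11 + 30 + 29 + 7 = 77
σ = (2, 0, 3, 1): 11 + 30 + 9 + 11 = 61
σ = (2, 1, 0, 3): 11 + 16 + 6 + 7 = 40
σ = (2, 1, 3, 0): 11 + 16 + 9 + 0 = 36
σ = (2, 3, 0, 1): 11 + 0 + 6 + 11 = 28
σ = (2, 3, 1, 0): 11 + 0 + 29 + 0 = 40
σ = (3, 0, 1, 2): 18 + 30 + 29 + (-2) = 75
σ = (3, 0, 2, 1): 18 + 30 + 3 + 11 = 62
σ = (3, 1, 0, 2): 18 + 16 + 6 + (-2) = 38
σ = (3, 1, 2, 0): 18 + 16 + 3 + 0 = 37
σ = (3, 2, 0, 1): 18 + 5 + 6 + 11 = 40
σ = (3, 2, 1, 0): 18 + 5 + 29 + 0 = 52
Optimal value attained by: σ = (2, 0, 1, 3).
Answer: det⊕(A) = 77; verdict: NONSINGULAR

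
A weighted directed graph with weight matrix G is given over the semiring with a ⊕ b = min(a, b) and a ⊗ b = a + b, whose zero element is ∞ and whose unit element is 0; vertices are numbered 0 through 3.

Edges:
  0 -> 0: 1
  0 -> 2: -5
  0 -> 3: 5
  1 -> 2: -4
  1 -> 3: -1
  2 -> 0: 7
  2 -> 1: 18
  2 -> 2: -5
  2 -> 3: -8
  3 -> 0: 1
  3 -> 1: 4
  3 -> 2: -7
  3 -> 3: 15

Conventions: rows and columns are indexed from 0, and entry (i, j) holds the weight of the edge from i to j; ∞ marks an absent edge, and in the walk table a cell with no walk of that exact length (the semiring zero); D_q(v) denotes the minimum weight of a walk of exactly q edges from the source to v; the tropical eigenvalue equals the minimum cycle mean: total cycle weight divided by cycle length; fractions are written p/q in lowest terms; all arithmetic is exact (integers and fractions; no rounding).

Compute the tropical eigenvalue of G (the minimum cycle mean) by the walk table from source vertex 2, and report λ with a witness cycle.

q=0: [∞, ∞, 0, ∞]
q=1: [7, 18, -5, -8]
q=2: [-7, -4, -15, -13]
q=3: [-12, -9, -20, -23]
q=4: [-22, -19, -30, -28]
Optimal cycle mean attained by: cycle 2->3->2, total (-8) + (-7), length 2.
Answer: λ = -15/2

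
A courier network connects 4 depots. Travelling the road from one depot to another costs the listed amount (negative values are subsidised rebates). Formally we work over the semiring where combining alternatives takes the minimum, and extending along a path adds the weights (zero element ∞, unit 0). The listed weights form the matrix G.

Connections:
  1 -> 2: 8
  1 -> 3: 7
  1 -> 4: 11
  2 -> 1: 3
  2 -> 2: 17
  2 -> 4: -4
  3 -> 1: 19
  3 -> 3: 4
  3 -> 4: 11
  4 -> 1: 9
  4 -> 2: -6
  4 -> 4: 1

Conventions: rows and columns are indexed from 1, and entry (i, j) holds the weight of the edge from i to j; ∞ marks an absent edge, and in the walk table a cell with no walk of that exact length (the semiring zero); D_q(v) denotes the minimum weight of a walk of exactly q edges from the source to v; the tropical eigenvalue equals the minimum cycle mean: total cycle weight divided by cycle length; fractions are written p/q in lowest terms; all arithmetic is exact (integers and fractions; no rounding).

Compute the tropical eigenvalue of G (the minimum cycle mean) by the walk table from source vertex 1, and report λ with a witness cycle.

q=0: [0, ∞, ∞, ∞]
q=1: [∞, 8, 7, 11]
q=2: [11, 5, 11, 4]
q=3: [8, -2, 15, 1]
q=4: [1, -5, 15, -6]
Optimal cycle mean attained by: cycle 2->4->2, total (-4) + (-6), length 2.
Answer: λ = -5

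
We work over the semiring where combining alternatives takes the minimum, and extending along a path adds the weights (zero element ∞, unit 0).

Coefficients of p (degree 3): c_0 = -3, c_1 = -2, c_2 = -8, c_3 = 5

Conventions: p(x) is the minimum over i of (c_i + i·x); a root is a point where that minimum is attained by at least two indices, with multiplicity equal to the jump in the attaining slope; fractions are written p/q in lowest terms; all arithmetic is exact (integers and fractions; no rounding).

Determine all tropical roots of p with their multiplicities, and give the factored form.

hull edge (i=0, c=-3) to (i=2, c=-8): slope -5/2, span 2
hull edge (i=2, c=-8) to (i=3, c=5): slope 13, span 1
Factored form: p(x) = 5 ⊗ (x ⊕ (-13)) ⊗ (x ⊕ 5/2) ⊗ (x ⊕ 5/2)
Answer: roots = -13 (mult 1), 5/2 (mult 2)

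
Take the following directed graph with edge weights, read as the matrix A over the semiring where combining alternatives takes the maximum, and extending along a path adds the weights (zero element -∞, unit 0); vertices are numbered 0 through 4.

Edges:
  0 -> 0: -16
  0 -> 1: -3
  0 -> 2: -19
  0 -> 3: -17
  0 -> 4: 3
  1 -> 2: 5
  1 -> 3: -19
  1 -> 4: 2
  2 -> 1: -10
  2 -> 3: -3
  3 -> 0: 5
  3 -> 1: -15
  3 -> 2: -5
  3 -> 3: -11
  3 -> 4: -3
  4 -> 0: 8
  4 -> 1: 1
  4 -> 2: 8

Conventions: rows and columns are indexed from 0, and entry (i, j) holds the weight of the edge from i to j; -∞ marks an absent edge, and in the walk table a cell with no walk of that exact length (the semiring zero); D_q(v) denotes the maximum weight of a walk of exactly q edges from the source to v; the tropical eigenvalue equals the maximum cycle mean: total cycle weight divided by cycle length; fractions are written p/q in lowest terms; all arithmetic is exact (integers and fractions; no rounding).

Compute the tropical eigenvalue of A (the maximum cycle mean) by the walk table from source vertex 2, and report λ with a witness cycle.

q=0: [-∞, -∞, 0, -∞, -∞]
q=1: [-∞, -10, -∞, -3, -∞]
q=2: [2, -18, -5, -14, -6]
q=3: [2, -1, 2, -8, 5]
q=4: [13, 6, 13, -1, 5]
q=5: [13, 10, 13, 10, 16]
Optimal cycle mean attained by: cycle 0->4->0, total 3 + 8, length 2.
Answer: λ = 11/2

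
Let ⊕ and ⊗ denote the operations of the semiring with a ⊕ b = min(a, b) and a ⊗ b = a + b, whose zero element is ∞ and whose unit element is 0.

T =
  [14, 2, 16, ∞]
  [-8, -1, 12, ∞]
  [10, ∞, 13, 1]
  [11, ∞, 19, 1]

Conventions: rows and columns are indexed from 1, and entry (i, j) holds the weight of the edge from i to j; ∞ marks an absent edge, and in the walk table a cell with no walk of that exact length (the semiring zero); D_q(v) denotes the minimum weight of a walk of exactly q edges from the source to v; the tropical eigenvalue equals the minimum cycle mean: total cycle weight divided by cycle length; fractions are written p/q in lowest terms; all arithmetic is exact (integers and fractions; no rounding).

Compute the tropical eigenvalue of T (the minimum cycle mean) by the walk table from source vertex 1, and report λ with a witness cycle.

q=0: [0, ∞, ∞, ∞]
q=1: [14, 2, 16, ∞]
q=2: [-6, 1, 14, 17]
q=3: [-7, -4, 10, 15]
q=4: [-12, -5, 8, 11]
Optimal cycle mean attained by: cycle 1->2->1, total 2 + (-8), length 2.
Answer: λ = -3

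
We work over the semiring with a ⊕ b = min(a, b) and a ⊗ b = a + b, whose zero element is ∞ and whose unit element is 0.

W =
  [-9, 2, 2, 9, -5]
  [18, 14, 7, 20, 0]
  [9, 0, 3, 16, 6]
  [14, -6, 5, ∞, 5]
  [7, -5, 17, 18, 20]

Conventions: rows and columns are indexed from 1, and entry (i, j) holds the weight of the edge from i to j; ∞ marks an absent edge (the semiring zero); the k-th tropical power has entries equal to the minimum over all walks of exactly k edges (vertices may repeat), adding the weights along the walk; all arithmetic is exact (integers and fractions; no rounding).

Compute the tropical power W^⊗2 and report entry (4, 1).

W^⊗2:
  [-18, -10, -7, 0, -14]
  [7, -5, 10, 18, 13]
  [0, 1, 6, 18, 0]
  [5, 0, 1, 14, -6]
  [-2, 9, 2, 15, -5]
Key observation: the optimum is the walk 4->1->1, with weight 14 + (-9) = 5.
Optimal value attained by: walk 4->1->1.
Answer: (W^⊗2)[4][1] = 5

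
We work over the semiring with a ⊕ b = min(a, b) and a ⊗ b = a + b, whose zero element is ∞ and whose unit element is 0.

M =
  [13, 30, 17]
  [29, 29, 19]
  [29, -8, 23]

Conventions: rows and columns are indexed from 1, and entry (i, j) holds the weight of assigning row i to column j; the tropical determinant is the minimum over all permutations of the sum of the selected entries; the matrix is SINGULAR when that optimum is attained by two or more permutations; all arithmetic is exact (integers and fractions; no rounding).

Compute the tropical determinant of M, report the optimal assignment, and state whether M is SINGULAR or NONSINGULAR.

σ = (1, 2, 3): 13 + 29 + 23 = 65
σ = (1, 3, 2): 13 + 19 + (-8) = 24
σ = (2, 1, 3): 30 + 29 + 23 = 82
σ = (2, 3, 1): 30 + 19 + 29 = 78
σ = (3, 1, 2): 17 + 29 + (-8) = 38
σ = (3, 2, 1): 17 + 29 + 29 = 75
Optimal value attained by: σ = (1, 3, 2).
Answer: det⊕(M) = 24; verdict: NONSINGULAR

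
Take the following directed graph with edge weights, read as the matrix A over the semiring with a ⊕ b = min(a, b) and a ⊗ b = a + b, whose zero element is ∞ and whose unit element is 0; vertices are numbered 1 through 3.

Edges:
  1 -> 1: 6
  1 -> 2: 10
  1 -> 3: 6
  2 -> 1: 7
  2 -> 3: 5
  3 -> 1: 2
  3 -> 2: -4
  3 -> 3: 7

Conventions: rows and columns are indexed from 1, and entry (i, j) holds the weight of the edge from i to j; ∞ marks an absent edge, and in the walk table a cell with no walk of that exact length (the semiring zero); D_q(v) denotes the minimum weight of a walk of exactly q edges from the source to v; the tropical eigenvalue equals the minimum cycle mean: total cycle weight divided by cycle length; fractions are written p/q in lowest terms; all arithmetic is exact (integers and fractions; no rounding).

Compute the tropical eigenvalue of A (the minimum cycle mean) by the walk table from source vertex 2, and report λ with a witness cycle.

q=0: [∞, 0, ∞]
q=1: [7, ∞, 5]
q=2: [7, 1, 12]
q=3: [8, 8, 6]
Optimal cycle mean attained by: cycle 2->3->2, total 5 + (-4), length 2.
Answer: λ = 1/2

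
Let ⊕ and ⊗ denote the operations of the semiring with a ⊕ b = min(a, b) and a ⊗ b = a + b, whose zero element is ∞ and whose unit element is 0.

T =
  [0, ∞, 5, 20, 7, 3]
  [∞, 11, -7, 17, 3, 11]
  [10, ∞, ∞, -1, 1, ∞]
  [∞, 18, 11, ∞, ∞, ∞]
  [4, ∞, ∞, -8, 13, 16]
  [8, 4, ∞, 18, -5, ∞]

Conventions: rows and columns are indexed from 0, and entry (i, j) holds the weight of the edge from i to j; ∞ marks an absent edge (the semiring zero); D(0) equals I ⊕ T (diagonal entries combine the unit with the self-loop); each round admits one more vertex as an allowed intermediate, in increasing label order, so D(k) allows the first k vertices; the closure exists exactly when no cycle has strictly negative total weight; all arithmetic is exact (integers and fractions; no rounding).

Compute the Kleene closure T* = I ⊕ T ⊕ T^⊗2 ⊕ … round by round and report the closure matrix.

D(0):
  [0, ∞, 5, 20, 7, 3]
  [∞, 0, -7, 17, 3, 11]
  [10, ∞, 0, -1, 1, ∞]
  [∞, 18, 11, 0, ∞, ∞]
  [4, ∞, ∞, -8, 0, 16]
  [8, 4, ∞, 18, -5, 0]
D(1):
  [0, ∞, 5, 20, 7, 3]
  [∞, 0, -7, 17, 3, 11]
  [10, ∞, 0, -1, 1, 13]
  [∞, 18, 11, 0, ∞, ∞]
  [4, ∞, 9, -8, 0, 7]
  [8, 4, 13, 18, -5, 0]
D(2):
  [0, ∞, 5, 20, 7, 3]
  [∞, 0, -7, 17, 3, 11]
  [10, ∞, 0, -1, 1, 13]
  [∞, 18, 11, 0, 21, 29]
  [4, ∞, 9, -8, 0, 7]
  [8, 4, -3, 18, -5, 0]
D(3):
  [0, ∞, 5, 4, 6, 3]
  [3, 0, -7, -8, -6, 6]
  [10, ∞, 0, -1, 1, 13]
  [21, 18, 11, 0, 12, 24]
  [4, ∞, 9, -8, 0, 7]
  [7, 4, -3, -4, -5, 0]
D(4):
  [0, 22, 5, 4, 6, 3]
  [3, 0, -7, -8, -6, 6]
  [10, 17, 0, -1, 1, 13]
  [21, 18, 11, 0, 12, 24]
  [4, 10, 3, -8, 0, 7]
  [7, 4, -3, -4, -5, 0]
D(5):
  [0, 16, 5, -2, 6, 3]
  [-2, 0, -7, -14, -6, 1]
  [5, 11, 0, -7, 1, 8]
  [16, 18, 11, 0, 12, 19]
  [4, 10, 3, -8, 0, 7]
  [-1, 4, -3, -13, -5, 0]
D(6):
  [0, 7, 0, -10, -2, 3]
  [-2, 0, -7, -14, -6, 1]
  [5, 11, 0, -7, 1, 8]
  [16, 18, 11, 0, 12, 19]
  [4, 10, 3, -8, 0, 7]
  [-1, 4, -3, -13, -5, 0]
Answer: T* = [[0, 7, 0, -10, -2, 3], [-2, 0, -7, -14, -6, 1], [5, 11, 0, -7, 1, 8], [16, 18, 11, 0, 12, 19], [4, 10, 3, -8, 0, 7], [-1, 4, -3, -13, -5, 0]]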